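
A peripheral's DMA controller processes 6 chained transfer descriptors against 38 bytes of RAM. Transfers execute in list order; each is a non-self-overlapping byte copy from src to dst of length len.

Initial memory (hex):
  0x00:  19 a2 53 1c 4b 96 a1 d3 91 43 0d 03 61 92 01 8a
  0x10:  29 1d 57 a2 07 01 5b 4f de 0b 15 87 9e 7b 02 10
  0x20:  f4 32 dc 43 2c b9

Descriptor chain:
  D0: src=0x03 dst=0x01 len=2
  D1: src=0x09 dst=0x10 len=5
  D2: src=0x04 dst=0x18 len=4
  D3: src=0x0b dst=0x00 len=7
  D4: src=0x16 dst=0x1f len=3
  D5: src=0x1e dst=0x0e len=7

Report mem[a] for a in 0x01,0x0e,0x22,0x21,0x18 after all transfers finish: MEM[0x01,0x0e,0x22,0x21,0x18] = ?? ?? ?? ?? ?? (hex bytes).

MEM[0x01,0x0e,0x22,0x21,0x18] = 61 02 dc 4b 4b

  after D0: wrote 2B at 0x01 = 1c4b
  after D1: wrote 5B at 0x10 = 430d036192
  after D2: wrote 4B at 0x18 = 4b96a1d3
  after D3: wrote 7B at 0x00 = 036192018a430d
  after D4: wrote 3B at 0x1f = 5b4f4b
  after D5: wrote 7B at 0x0e = 025b4f4bdc432c
query mem[0x01]=0x61, mem[0x0e]=0x02, mem[0x22]=0xdc, mem[0x21]=0x4b, mem[0x18]=0x4b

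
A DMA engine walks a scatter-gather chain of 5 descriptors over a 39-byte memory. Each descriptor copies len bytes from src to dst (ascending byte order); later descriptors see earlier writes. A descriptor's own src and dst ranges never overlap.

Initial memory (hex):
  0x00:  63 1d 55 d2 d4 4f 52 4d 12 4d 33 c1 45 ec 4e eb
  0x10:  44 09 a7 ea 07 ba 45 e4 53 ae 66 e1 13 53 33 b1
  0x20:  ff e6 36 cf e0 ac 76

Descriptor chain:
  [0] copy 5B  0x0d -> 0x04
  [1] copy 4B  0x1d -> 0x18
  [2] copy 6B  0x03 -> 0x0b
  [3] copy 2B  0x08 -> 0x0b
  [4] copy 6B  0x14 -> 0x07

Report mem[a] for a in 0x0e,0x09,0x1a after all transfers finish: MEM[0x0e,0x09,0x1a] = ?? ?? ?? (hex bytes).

MEM[0x0e,0x09,0x1a] = eb 45 b1

D0: mem[0x04..0x08] <- [ec 4e eb 44 09]
D1: mem[0x18..0x1b] <- [53 33 b1 ff]
D2: mem[0x0b..0x10] <- [d2 ec 4e eb 44 09]
D3: mem[0x0b..0x0c] <- [09 4d]
D4: mem[0x07..0x0c] <- [07 ba 45 e4 53 33]
query mem[0x0e]=0xeb, mem[0x09]=0x45, mem[0x1a]=0xb1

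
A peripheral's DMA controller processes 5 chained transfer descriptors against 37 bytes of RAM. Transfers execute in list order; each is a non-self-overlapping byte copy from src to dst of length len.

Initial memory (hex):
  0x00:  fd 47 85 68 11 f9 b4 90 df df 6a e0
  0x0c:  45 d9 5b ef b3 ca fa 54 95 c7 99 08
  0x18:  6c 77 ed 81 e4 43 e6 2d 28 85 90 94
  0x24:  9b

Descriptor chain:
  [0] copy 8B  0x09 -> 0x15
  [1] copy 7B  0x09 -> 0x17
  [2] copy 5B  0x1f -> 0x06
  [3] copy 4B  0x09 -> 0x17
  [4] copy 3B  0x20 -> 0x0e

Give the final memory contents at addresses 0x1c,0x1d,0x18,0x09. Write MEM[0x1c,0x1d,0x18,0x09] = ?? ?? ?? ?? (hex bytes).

  after D0: wrote 8B at 0x15 = df6ae045d95befb3
  after D1: wrote 7B at 0x17 = df6ae045d95bef
  after D2: wrote 5B at 0x06 = 2d28859094
  after D3: wrote 4B at 0x17 = 9094e045
  after D4: wrote 3B at 0x0e = 288590
query mem[0x1c]=0x5b, mem[0x1d]=0xef, mem[0x18]=0x94, mem[0x09]=0x90

MEM[0x1c,0x1d,0x18,0x09] = 5b ef 94 90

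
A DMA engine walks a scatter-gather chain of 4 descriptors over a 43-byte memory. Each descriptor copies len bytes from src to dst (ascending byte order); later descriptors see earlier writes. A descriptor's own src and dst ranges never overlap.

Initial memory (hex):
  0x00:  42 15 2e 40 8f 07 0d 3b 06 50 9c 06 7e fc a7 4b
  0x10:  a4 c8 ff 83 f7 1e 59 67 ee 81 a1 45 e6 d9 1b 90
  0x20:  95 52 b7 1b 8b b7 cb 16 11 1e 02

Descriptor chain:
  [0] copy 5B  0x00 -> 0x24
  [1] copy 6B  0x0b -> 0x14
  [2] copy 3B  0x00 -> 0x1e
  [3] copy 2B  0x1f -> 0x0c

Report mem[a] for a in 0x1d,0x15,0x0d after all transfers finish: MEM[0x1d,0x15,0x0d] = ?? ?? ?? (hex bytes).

[0] 0x00->0x24 len=5 : 42 15 2e 40 8f
[1] 0x0b->0x14 len=6 : 06 7e fc a7 4b a4
[2] 0x00->0x1e len=3 : 42 15 2e
[3] 0x1f->0x0c len=2 : 15 2e
query mem[0x1d]=0xd9, mem[0x15]=0x7e, mem[0x0d]=0x2e

MEM[0x1d,0x15,0x0d] = d9 7e 2e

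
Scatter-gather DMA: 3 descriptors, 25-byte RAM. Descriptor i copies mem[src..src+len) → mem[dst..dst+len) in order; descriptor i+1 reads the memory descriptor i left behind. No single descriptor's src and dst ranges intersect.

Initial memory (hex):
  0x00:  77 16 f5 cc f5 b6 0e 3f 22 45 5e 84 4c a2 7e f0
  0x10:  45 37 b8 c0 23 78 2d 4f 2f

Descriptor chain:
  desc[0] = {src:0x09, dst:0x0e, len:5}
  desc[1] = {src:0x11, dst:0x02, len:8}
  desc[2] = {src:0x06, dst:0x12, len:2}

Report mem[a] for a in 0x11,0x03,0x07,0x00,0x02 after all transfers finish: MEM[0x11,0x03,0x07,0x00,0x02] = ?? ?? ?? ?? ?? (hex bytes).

#0 dst[0x0e+5] := {0x45,0x5e,0x84,0x4c,0xa2}
#1 dst[0x02+8] := {0x4c,0xa2,0xc0,0x23,0x78,0x2d,0x4f,0x2f}
#2 dst[0x12+2] := {0x78,0x2d}
query mem[0x11]=0x4c, mem[0x03]=0xa2, mem[0x07]=0x2d, mem[0x00]=0x77, mem[0x02]=0x4c

MEM[0x11,0x03,0x07,0x00,0x02] = 4c a2 2d 77 4c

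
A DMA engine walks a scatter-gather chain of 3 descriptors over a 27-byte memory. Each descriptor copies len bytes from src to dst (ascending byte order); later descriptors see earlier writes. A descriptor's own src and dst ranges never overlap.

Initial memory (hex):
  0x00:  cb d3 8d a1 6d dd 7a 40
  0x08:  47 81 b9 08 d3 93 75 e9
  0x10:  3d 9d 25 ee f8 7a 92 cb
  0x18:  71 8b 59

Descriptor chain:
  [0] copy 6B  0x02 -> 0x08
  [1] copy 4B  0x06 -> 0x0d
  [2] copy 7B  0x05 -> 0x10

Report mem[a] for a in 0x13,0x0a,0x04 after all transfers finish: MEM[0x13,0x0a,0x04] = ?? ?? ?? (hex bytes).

D0: mem[0x08..0x0d] <- [8d a1 6d dd 7a 40]
D1: mem[0x0d..0x10] <- [7a 40 8d a1]
D2: mem[0x10..0x16] <- [dd 7a 40 8d a1 6d dd]
query mem[0x13]=0x8d, mem[0x0a]=0x6d, mem[0x04]=0x6d

MEM[0x13,0x0a,0x04] = 8d 6d 6d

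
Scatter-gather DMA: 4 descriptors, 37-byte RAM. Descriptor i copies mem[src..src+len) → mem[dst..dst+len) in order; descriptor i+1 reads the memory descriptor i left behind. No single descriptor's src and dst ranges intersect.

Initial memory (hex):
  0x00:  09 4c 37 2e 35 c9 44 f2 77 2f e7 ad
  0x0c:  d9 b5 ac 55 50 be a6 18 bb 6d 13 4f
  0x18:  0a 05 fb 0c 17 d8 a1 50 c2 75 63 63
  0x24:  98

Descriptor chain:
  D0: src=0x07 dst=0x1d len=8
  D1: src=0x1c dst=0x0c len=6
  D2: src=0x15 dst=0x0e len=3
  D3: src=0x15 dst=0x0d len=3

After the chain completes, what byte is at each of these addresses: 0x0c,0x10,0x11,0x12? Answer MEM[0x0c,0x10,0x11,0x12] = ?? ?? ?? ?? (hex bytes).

MEM[0x0c,0x10,0x11,0x12] = 17 4f ad a6

#0 dst[0x1d+8] := {0xf2,0x77,0x2f,0xe7,0xad,0xd9,0xb5,0xac}
#1 dst[0x0c+6] := {0x17,0xf2,0x77,0x2f,0xe7,0xad}
#2 dst[0x0e+3] := {0x6d,0x13,0x4f}
#3 dst[0x0d+3] := {0x6d,0x13,0x4f}
query mem[0x0c]=0x17, mem[0x10]=0x4f, mem[0x11]=0xad, mem[0x12]=0xa6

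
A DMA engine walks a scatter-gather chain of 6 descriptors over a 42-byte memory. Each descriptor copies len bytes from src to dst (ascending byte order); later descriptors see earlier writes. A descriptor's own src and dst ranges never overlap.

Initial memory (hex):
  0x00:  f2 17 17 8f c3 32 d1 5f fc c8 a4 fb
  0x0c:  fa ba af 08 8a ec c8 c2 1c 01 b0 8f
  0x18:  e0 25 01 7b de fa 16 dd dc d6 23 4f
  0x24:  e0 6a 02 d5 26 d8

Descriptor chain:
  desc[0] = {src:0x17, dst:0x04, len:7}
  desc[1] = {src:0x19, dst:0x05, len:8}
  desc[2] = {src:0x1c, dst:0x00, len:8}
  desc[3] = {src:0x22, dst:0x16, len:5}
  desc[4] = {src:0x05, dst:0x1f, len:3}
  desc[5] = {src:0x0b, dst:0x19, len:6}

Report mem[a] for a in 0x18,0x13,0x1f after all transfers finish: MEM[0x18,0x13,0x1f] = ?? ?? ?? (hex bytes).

MEM[0x18,0x13,0x1f] = e0 c2 d6

  after D0: wrote 7B at 0x04 = 8fe025017bdefa
  after D1: wrote 8B at 0x05 = 25017bdefa16dddc
  after D2: wrote 8B at 0x00 = defa16dddcd6234f
  after D3: wrote 5B at 0x16 = 234fe06a02
  after D4: wrote 3B at 0x1f = d6234f
  after D5: wrote 6B at 0x19 = dddcbaaf088a
query mem[0x18]=0xe0, mem[0x13]=0xc2, mem[0x1f]=0xd6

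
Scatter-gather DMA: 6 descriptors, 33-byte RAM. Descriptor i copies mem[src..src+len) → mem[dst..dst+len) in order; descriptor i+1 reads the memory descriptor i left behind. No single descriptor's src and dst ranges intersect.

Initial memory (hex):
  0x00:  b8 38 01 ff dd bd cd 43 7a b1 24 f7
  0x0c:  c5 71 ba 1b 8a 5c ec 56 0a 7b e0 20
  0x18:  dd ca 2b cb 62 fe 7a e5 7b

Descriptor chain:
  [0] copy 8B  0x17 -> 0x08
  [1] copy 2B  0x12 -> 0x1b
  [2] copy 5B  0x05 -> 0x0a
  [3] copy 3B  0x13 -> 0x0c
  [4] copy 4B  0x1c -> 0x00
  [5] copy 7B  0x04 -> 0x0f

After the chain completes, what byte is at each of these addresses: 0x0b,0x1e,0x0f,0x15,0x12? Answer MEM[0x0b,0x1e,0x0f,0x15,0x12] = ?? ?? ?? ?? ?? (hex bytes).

MEM[0x0b,0x1e,0x0f,0x15,0x12] = cd 7a dd bd 43

[0] 0x17->0x08 len=8 : 20 dd ca 2b cb 62 fe 7a
[1] 0x12->0x1b len=2 : ec 56
[2] 0x05->0x0a len=5 : bd cd 43 20 dd
[3] 0x13->0x0c len=3 : 56 0a 7b
[4] 0x1c->0x00 len=4 : 56 fe 7a e5
[5] 0x04->0x0f len=7 : dd bd cd 43 20 dd bd
query mem[0x0b]=0xcd, mem[0x1e]=0x7a, mem[0x0f]=0xdd, mem[0x15]=0xbd, mem[0x12]=0x43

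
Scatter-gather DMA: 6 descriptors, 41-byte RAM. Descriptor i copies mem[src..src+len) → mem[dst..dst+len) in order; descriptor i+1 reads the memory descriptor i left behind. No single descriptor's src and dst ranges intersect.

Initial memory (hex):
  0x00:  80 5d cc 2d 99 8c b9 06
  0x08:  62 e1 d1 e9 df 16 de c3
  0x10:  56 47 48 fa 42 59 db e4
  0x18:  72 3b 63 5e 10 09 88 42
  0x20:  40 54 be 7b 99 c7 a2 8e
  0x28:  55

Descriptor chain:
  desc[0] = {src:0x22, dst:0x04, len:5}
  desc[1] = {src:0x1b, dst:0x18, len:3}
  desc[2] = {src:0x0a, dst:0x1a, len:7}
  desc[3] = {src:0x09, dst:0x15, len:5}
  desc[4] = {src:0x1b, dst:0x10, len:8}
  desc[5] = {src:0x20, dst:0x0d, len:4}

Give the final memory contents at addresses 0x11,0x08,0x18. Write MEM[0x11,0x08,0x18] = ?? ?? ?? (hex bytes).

  after D0: wrote 5B at 0x04 = be7b99c7a2
  after D1: wrote 3B at 0x18 = 5e1009
  after D2: wrote 7B at 0x1a = d1e9df16dec356
  after D3: wrote 5B at 0x15 = e1d1e9df16
  after D4: wrote 8B at 0x10 = e9df16dec35654be
  after D5: wrote 4B at 0x0d = 5654be7b
query mem[0x11]=0xdf, mem[0x08]=0xa2, mem[0x18]=0xdf

MEM[0x11,0x08,0x18] = df a2 df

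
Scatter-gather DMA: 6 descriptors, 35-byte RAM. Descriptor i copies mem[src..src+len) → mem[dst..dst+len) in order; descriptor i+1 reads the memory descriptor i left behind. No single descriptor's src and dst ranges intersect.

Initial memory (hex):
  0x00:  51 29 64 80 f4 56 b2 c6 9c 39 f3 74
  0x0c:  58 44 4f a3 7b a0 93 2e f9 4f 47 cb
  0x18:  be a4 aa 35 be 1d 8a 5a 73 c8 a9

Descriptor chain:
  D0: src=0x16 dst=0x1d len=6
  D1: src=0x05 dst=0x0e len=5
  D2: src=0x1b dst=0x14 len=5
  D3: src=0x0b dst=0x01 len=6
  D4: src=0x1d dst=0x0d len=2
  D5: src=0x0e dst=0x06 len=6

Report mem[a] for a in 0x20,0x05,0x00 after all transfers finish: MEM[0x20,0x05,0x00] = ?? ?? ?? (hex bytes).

MEM[0x20,0x05,0x00] = a4 b2 51

[0] 0x16->0x1d len=6 : 47 cb be a4 aa 35
[1] 0x05->0x0e len=5 : 56 b2 c6 9c 39
[2] 0x1b->0x14 len=5 : 35 be 47 cb be
[3] 0x0b->0x01 len=6 : 74 58 44 56 b2 c6
[4] 0x1d->0x0d len=2 : 47 cb
[5] 0x0e->0x06 len=6 : cb b2 c6 9c 39 2e
query mem[0x20]=0xa4, mem[0x05]=0xb2, mem[0x00]=0x51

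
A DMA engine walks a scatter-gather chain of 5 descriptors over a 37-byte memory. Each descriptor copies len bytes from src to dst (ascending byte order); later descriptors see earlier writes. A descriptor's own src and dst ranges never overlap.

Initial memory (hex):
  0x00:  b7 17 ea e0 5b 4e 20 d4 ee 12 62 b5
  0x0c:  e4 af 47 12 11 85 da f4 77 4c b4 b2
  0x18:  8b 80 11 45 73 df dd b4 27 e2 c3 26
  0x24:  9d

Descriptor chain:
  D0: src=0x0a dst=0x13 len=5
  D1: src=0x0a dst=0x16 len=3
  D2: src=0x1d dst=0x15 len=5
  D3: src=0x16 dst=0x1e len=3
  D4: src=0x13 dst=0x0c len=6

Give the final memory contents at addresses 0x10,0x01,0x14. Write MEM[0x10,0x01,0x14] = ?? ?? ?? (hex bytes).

MEM[0x10,0x01,0x14] = b4 17 b5

D0: mem[0x13..0x17] <- [62 b5 e4 af 47]
D1: mem[0x16..0x18] <- [62 b5 e4]
D2: mem[0x15..0x19] <- [df dd b4 27 e2]
D3: mem[0x1e..0x20] <- [dd b4 27]
D4: mem[0x0c..0x11] <- [62 b5 df dd b4 27]
query mem[0x10]=0xb4, mem[0x01]=0x17, mem[0x14]=0xb5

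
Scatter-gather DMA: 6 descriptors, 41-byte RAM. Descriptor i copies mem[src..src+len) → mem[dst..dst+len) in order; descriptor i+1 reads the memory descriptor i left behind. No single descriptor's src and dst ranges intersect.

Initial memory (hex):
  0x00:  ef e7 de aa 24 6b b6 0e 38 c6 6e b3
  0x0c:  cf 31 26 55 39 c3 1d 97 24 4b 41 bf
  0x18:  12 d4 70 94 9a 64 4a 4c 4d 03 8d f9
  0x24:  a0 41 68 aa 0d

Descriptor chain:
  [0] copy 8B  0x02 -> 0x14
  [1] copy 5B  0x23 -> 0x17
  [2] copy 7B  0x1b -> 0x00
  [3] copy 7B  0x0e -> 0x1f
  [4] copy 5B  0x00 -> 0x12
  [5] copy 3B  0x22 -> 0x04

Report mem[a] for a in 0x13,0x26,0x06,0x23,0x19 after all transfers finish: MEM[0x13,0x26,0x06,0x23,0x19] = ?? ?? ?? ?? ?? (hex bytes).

MEM[0x13,0x26,0x06,0x23,0x19] = 9a 68 97 1d 41

[0] 0x02->0x14 len=8 : de aa 24 6b b6 0e 38 c6
[1] 0x23->0x17 len=5 : f9 a0 41 68 aa
[2] 0x1b->0x00 len=7 : aa 9a 64 4a 4c 4d 03
[3] 0x0e->0x1f len=7 : 26 55 39 c3 1d 97 de
[4] 0x00->0x12 len=5 : aa 9a 64 4a 4c
[5] 0x22->0x04 len=3 : c3 1d 97
query mem[0x13]=0x9a, mem[0x26]=0x68, mem[0x06]=0x97, mem[0x23]=0x1d, mem[0x19]=0x41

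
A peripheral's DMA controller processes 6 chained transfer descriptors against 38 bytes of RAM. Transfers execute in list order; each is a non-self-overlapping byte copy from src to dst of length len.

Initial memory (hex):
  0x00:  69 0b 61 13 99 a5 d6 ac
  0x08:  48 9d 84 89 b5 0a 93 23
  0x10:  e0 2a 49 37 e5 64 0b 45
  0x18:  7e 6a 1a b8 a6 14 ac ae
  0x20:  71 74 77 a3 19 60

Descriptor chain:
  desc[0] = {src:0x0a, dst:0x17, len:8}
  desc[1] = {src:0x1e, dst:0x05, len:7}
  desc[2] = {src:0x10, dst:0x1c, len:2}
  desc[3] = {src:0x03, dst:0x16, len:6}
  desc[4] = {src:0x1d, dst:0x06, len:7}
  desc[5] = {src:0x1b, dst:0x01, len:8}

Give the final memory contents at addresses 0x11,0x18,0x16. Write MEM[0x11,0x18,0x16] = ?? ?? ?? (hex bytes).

MEM[0x11,0x18,0x16] = 2a 2a 13

#0 dst[0x17+8] := {0x84,0x89,0xb5,0x0a,0x93,0x23,0xe0,0x2a}
#1 dst[0x05+7] := {0x2a,0xae,0x71,0x74,0x77,0xa3,0x19}
#2 dst[0x1c+2] := {0xe0,0x2a}
#3 dst[0x16+6] := {0x13,0x99,0x2a,0xae,0x71,0x74}
#4 dst[0x06+7] := {0x2a,0x2a,0xae,0x71,0x74,0x77,0xa3}
#5 dst[0x01+8] := {0x74,0xe0,0x2a,0x2a,0xae,0x71,0x74,0x77}
query mem[0x11]=0x2a, mem[0x18]=0x2a, mem[0x16]=0x13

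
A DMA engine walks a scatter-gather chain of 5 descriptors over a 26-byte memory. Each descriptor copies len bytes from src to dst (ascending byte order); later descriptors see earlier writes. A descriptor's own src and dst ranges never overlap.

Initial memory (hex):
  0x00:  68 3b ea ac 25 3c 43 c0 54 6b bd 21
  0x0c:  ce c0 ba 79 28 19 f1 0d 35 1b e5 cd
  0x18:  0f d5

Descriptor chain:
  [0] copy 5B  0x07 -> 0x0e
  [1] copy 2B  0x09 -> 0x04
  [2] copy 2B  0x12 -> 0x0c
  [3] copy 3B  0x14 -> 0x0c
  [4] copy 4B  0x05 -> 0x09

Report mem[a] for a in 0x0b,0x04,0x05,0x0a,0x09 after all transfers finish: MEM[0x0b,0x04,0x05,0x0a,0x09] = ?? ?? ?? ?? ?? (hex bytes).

#0 dst[0x0e+5] := {0xc0,0x54,0x6b,0xbd,0x21}
#1 dst[0x04+2] := {0x6b,0xbd}
#2 dst[0x0c+2] := {0x21,0x0d}
#3 dst[0x0c+3] := {0x35,0x1b,0xe5}
#4 dst[0x09+4] := {0xbd,0x43,0xc0,0x54}
query mem[0x0b]=0xc0, mem[0x04]=0x6b, mem[0x05]=0xbd, mem[0x0a]=0x43, mem[0x09]=0xbd

MEM[0x0b,0x04,0x05,0x0a,0x09] = c0 6b bd 43 bd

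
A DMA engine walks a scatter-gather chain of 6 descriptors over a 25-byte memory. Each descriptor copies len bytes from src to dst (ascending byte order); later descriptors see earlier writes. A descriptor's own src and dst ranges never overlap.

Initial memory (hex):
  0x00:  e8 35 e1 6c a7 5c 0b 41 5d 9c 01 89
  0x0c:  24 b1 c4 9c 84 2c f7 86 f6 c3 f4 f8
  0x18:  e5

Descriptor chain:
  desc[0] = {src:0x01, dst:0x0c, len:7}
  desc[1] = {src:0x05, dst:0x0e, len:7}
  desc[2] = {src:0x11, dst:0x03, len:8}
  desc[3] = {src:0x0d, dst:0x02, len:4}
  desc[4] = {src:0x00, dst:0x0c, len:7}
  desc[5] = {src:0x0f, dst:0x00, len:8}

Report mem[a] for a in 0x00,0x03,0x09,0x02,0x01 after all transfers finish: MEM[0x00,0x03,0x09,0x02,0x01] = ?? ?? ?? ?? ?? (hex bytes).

MEM[0x00,0x03,0x09,0x02,0x01] = 5c 89 f8 41 0b

#0 dst[0x0c+7] := {0x35,0xe1,0x6c,0xa7,0x5c,0x0b,0x41}
#1 dst[0x0e+7] := {0x5c,0x0b,0x41,0x5d,0x9c,0x01,0x89}
#2 dst[0x03+8] := {0x5d,0x9c,0x01,0x89,0xc3,0xf4,0xf8,0xe5}
#3 dst[0x02+4] := {0xe1,0x5c,0x0b,0x41}
#4 dst[0x0c+7] := {0xe8,0x35,0xe1,0x5c,0x0b,0x41,0x89}
#5 dst[0x00+8] := {0x5c,0x0b,0x41,0x89,0x01,0x89,0xc3,0xf4}
query mem[0x00]=0x5c, mem[0x03]=0x89, mem[0x09]=0xf8, mem[0x02]=0x41, mem[0x01]=0x0b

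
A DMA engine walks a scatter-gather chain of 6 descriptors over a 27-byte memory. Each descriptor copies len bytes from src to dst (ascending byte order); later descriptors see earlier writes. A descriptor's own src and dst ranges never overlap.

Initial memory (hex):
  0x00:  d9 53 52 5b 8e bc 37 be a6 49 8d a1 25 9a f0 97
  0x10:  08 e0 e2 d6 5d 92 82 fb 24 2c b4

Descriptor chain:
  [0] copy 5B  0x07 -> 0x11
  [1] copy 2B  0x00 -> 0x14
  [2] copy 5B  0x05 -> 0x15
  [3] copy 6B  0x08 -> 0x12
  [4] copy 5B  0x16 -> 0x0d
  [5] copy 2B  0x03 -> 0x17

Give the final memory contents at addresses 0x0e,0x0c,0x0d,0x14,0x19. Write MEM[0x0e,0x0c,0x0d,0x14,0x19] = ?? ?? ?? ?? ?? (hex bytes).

D0: mem[0x11..0x15] <- [be a6 49 8d a1]
D1: mem[0x14..0x15] <- [d9 53]
D2: mem[0x15..0x19] <- [bc 37 be a6 49]
D3: mem[0x12..0x17] <- [a6 49 8d a1 25 9a]
D4: mem[0x0d..0x11] <- [25 9a a6 49 b4]
D5: mem[0x17..0x18] <- [5b 8e]
query mem[0x0e]=0x9a, mem[0x0c]=0x25, mem[0x0d]=0x25, mem[0x14]=0x8d, mem[0x19]=0x49

MEM[0x0e,0x0c,0x0d,0x14,0x19] = 9a 25 25 8d 49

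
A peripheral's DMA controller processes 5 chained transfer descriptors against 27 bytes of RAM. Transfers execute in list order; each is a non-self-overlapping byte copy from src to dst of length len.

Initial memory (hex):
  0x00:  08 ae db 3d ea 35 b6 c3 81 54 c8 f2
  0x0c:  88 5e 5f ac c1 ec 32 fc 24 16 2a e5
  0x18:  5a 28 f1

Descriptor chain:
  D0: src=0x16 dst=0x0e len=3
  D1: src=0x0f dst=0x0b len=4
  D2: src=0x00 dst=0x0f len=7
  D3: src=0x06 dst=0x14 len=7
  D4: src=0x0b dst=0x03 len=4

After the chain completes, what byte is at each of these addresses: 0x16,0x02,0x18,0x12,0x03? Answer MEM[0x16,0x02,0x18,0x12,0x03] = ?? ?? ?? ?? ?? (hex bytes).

  after D0: wrote 3B at 0x0e = 2ae55a
  after D1: wrote 4B at 0x0b = e55aec32
  after D2: wrote 7B at 0x0f = 08aedb3dea35b6
  after D3: wrote 7B at 0x14 = b6c38154c8e55a
  after D4: wrote 4B at 0x03 = e55aec32
query mem[0x16]=0x81, mem[0x02]=0xdb, mem[0x18]=0xc8, mem[0x12]=0x3d, mem[0x03]=0xe5

MEM[0x16,0x02,0x18,0x12,0x03] = 81 db c8 3d e5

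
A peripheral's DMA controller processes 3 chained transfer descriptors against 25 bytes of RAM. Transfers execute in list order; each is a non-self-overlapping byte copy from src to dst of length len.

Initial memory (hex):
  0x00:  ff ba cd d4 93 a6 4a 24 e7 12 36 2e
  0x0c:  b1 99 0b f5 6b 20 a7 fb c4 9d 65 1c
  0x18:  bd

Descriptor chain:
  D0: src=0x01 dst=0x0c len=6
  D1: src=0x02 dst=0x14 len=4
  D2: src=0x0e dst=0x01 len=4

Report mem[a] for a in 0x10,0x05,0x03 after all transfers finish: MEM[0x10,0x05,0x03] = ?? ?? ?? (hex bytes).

MEM[0x10,0x05,0x03] = a6 a6 a6

#0 dst[0x0c+6] := {0xba,0xcd,0xd4,0x93,0xa6,0x4a}
#1 dst[0x14+4] := {0xcd,0xd4,0x93,0xa6}
#2 dst[0x01+4] := {0xd4,0x93,0xa6,0x4a}
query mem[0x10]=0xa6, mem[0x05]=0xa6, mem[0x03]=0xa6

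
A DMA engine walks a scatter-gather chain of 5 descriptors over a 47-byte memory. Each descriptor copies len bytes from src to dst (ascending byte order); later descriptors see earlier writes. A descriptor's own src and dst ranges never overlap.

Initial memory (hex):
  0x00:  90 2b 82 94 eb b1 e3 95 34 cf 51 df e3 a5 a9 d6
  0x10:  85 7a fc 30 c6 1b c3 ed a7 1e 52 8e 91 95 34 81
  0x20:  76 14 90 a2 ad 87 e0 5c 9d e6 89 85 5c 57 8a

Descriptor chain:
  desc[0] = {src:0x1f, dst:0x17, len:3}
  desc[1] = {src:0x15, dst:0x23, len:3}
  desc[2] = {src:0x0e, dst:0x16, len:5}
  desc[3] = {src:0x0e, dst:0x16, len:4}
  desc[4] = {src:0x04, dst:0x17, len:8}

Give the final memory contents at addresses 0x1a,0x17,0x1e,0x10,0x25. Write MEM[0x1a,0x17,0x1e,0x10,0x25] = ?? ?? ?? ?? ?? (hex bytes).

MEM[0x1a,0x17,0x1e,0x10,0x25] = 95 eb df 85 81

  after D0: wrote 3B at 0x17 = 817614
  after D1: wrote 3B at 0x23 = 1bc381
  after D2: wrote 5B at 0x16 = a9d6857afc
  after D3: wrote 4B at 0x16 = a9d6857a
  after D4: wrote 8B at 0x17 = ebb1e39534cf51df
query mem[0x1a]=0x95, mem[0x17]=0xeb, mem[0x1e]=0xdf, mem[0x10]=0x85, mem[0x25]=0x81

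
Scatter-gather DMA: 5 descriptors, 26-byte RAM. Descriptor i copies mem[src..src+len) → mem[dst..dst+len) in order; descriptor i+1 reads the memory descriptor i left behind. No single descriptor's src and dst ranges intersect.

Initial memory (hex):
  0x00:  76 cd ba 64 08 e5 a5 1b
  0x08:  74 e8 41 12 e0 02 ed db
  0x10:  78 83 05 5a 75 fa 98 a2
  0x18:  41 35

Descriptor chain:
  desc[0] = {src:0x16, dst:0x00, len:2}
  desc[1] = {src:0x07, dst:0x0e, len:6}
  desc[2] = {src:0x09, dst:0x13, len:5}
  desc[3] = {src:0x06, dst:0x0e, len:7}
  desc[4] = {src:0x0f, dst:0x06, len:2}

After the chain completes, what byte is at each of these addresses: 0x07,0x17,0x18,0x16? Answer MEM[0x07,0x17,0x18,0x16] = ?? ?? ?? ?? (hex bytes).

[0] 0x16->0x00 len=2 : 98 a2
[1] 0x07->0x0e len=6 : 1b 74 e8 41 12 e0
[2] 0x09->0x13 len=5 : e8 41 12 e0 02
[3] 0x06->0x0e len=7 : a5 1b 74 e8 41 12 e0
[4] 0x0f->0x06 len=2 : 1b 74
query mem[0x07]=0x74, mem[0x17]=0x02, mem[0x18]=0x41, mem[0x16]=0xe0

MEM[0x07,0x17,0x18,0x16] = 74 02 41 e0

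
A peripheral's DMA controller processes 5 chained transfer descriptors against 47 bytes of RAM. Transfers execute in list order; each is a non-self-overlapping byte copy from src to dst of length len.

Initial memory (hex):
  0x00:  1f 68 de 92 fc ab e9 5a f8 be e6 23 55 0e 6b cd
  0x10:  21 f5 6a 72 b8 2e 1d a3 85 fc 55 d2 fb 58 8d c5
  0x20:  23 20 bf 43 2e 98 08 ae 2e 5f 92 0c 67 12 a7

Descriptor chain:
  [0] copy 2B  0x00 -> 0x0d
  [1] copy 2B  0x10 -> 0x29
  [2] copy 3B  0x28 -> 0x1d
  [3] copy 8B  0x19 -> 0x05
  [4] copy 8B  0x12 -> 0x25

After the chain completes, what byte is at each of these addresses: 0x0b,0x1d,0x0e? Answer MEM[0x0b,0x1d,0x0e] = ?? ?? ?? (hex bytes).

MEM[0x0b,0x1d,0x0e] = f5 2e 68

  after D0: wrote 2B at 0x0d = 1f68
  after D1: wrote 2B at 0x29 = 21f5
  after D2: wrote 3B at 0x1d = 2e21f5
  after D3: wrote 8B at 0x05 = fc55d2fb2e21f523
  after D4: wrote 8B at 0x25 = 6a72b82e1da385fc
query mem[0x0b]=0xf5, mem[0x1d]=0x2e, mem[0x0e]=0x68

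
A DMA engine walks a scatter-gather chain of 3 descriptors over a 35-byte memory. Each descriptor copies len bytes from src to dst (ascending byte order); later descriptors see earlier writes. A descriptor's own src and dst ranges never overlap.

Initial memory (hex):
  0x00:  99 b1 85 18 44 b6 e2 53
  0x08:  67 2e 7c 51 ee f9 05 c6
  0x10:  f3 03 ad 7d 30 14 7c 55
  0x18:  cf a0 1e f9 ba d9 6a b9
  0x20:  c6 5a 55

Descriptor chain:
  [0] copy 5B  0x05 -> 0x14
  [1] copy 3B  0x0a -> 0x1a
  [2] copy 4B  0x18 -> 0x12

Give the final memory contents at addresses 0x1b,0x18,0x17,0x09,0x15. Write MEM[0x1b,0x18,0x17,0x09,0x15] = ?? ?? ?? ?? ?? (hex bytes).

MEM[0x1b,0x18,0x17,0x09,0x15] = 51 2e 67 2e 51

[0] 0x05->0x14 len=5 : b6 e2 53 67 2e
[1] 0x0a->0x1a len=3 : 7c 51 ee
[2] 0x18->0x12 len=4 : 2e a0 7c 51
query mem[0x1b]=0x51, mem[0x18]=0x2e, mem[0x17]=0x67, mem[0x09]=0x2e, mem[0x15]=0x51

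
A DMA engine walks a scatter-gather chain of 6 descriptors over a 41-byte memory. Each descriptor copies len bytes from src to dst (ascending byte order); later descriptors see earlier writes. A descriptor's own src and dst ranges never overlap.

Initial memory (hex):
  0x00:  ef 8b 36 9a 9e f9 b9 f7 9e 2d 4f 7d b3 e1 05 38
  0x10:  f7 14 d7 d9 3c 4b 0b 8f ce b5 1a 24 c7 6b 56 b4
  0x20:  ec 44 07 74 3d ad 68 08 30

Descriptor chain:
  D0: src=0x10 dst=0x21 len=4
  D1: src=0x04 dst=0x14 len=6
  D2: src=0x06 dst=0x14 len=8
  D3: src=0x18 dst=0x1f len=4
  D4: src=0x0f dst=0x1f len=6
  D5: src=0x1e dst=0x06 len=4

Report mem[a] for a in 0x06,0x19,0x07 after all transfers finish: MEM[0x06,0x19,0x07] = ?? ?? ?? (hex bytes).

  after D0: wrote 4B at 0x21 = f714d7d9
  after D1: wrote 6B at 0x14 = 9ef9b9f79e2d
  after D2: wrote 8B at 0x14 = b9f79e2d4f7db3e1
  after D3: wrote 4B at 0x1f = 4f7db3e1
  after D4: wrote 6B at 0x1f = 38f714d7d9b9
  after D5: wrote 4B at 0x06 = 5638f714
query mem[0x06]=0x56, mem[0x19]=0x7d, mem[0x07]=0x38

MEM[0x06,0x19,0x07] = 56 7d 38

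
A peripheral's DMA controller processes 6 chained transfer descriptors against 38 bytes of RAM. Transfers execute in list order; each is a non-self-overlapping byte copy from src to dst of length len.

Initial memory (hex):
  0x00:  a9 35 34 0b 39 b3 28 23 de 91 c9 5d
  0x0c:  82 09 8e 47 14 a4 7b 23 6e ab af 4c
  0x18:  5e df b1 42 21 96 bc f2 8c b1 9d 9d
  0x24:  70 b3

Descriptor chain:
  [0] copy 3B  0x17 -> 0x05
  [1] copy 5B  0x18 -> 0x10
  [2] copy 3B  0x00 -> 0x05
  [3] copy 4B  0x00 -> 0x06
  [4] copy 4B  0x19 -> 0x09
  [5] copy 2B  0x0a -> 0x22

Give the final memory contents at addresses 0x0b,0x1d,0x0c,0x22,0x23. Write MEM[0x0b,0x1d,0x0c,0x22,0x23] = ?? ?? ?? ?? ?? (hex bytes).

#0 dst[0x05+3] := {0x4c,0x5e,0xdf}
#1 dst[0x10+5] := {0x5e,0xdf,0xb1,0x42,0x21}
#2 dst[0x05+3] := {0xa9,0x35,0x34}
#3 dst[0x06+4] := {0xa9,0x35,0x34,0x0b}
#4 dst[0x09+4] := {0xdf,0xb1,0x42,0x21}
#5 dst[0x22+2] := {0xb1,0x42}
query mem[0x0b]=0x42, mem[0x1d]=0x96, mem[0x0c]=0x21, mem[0x22]=0xb1, mem[0x23]=0x42

MEM[0x0b,0x1d,0x0c,0x22,0x23] = 42 96 21 b1 42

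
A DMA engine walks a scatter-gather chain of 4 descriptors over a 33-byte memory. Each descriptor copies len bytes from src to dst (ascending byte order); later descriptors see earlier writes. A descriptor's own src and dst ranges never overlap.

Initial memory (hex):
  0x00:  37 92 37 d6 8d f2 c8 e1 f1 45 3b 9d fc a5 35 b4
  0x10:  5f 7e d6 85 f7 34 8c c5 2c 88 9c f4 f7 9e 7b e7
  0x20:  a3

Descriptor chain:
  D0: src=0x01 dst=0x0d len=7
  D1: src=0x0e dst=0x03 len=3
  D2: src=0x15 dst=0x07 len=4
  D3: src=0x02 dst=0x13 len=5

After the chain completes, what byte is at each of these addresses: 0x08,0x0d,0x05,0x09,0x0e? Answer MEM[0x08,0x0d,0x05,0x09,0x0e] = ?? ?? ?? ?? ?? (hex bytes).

[0] 0x01->0x0d len=7 : 92 37 d6 8d f2 c8 e1
[1] 0x0e->0x03 len=3 : 37 d6 8d
[2] 0x15->0x07 len=4 : 34 8c c5 2c
[3] 0x02->0x13 len=5 : 37 37 d6 8d c8
query mem[0x08]=0x8c, mem[0x0d]=0x92, mem[0x05]=0x8d, mem[0x09]=0xc5, mem[0x0e]=0x37

MEM[0x08,0x0d,0x05,0x09,0x0e] = 8c 92 8d c5 37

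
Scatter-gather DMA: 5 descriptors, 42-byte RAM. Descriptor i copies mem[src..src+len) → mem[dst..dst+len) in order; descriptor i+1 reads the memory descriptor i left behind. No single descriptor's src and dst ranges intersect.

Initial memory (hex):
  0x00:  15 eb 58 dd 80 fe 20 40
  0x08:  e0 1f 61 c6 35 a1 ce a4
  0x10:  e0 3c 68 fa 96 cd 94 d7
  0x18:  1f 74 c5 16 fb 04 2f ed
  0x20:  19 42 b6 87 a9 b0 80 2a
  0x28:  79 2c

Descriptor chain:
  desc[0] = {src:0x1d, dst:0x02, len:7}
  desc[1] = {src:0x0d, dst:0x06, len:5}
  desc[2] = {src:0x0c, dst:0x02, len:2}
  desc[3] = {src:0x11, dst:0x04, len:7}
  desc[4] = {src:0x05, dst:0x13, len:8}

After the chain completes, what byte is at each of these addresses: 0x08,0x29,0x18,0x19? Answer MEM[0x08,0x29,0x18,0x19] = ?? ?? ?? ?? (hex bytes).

D0: mem[0x02..0x08] <- [04 2f ed 19 42 b6 87]
D1: mem[0x06..0x0a] <- [a1 ce a4 e0 3c]
D2: mem[0x02..0x03] <- [35 a1]
D3: mem[0x04..0x0a] <- [3c 68 fa 96 cd 94 d7]
D4: mem[0x13..0x1a] <- [68 fa 96 cd 94 d7 c6 35]
query mem[0x08]=0xcd, mem[0x29]=0x2c, mem[0x18]=0xd7, mem[0x19]=0xc6

MEM[0x08,0x29,0x18,0x19] = cd 2c d7 c6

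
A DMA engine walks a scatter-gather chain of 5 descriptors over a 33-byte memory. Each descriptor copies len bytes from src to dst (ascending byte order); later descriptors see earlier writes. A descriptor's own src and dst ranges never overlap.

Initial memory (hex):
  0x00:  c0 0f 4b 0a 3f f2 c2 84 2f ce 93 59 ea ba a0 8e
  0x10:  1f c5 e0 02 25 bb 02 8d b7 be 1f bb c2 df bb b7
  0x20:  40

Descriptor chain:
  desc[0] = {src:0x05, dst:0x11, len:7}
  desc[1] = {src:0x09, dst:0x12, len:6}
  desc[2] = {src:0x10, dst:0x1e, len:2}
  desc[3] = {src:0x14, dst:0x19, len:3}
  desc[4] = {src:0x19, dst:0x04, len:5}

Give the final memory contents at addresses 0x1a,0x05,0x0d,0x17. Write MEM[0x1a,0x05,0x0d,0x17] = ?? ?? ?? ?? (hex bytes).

MEM[0x1a,0x05,0x0d,0x17] = ea ea ba a0

D0: mem[0x11..0x17] <- [f2 c2 84 2f ce 93 59]
D1: mem[0x12..0x17] <- [ce 93 59 ea ba a0]
D2: mem[0x1e..0x1f] <- [1f f2]
D3: mem[0x19..0x1b] <- [59 ea ba]
D4: mem[0x04..0x08] <- [59 ea ba c2 df]
query mem[0x1a]=0xea, mem[0x05]=0xea, mem[0x0d]=0xba, mem[0x17]=0xa0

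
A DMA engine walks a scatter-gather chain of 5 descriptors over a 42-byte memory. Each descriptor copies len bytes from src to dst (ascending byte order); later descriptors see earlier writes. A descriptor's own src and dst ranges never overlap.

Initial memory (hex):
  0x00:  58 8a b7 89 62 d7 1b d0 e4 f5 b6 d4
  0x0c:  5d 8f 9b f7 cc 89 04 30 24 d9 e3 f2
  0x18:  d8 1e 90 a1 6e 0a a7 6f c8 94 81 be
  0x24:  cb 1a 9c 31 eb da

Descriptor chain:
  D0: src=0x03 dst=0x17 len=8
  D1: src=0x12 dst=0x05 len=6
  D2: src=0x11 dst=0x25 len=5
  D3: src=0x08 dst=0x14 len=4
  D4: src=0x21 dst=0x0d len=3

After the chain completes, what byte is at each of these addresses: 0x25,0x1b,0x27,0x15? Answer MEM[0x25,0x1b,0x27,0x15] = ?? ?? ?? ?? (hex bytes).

MEM[0x25,0x1b,0x27,0x15] = 89 d0 30 e3

D0: mem[0x17..0x1e] <- [89 62 d7 1b d0 e4 f5 b6]
D1: mem[0x05..0x0a] <- [04 30 24 d9 e3 89]
D2: mem[0x25..0x29] <- [89 04 30 24 d9]
D3: mem[0x14..0x17] <- [d9 e3 89 d4]
D4: mem[0x0d..0x0f] <- [94 81 be]
query mem[0x25]=0x89, mem[0x1b]=0xd0, mem[0x27]=0x30, mem[0x15]=0xe3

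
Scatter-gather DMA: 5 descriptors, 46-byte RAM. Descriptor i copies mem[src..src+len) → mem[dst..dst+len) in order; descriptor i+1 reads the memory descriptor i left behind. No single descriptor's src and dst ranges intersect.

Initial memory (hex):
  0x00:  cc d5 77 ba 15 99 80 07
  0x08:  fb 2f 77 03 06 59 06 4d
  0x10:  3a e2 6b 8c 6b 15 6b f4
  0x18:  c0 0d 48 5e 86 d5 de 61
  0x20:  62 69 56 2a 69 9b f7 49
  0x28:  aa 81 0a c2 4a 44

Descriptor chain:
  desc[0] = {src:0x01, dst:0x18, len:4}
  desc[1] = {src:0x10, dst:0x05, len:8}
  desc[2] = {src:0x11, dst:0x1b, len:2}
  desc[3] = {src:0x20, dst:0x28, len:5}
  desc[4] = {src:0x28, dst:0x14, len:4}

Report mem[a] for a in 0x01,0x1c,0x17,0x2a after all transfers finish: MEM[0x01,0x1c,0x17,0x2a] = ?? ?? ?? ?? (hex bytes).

[0] 0x01->0x18 len=4 : d5 77 ba 15
[1] 0x10->0x05 len=8 : 3a e2 6b 8c 6b 15 6b f4
[2] 0x11->0x1b len=2 : e2 6b
[3] 0x20->0x28 len=5 : 62 69 56 2a 69
[4] 0x28->0x14 len=4 : 62 69 56 2a
query mem[0x01]=0xd5, mem[0x1c]=0x6b, mem[0x17]=0x2a, mem[0x2a]=0x56

MEM[0x01,0x1c,0x17,0x2a] = d5 6b 2a 56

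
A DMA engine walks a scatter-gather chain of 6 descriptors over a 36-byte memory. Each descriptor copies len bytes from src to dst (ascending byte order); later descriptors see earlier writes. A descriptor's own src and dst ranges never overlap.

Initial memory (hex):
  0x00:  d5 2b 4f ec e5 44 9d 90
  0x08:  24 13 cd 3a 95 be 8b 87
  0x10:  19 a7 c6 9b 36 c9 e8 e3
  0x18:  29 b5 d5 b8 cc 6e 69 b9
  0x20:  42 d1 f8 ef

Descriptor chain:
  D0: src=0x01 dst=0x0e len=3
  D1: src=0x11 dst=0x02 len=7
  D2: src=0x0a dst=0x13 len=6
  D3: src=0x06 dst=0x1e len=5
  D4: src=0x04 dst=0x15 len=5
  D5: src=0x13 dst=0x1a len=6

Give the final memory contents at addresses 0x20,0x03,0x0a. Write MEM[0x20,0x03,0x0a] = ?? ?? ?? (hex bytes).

[0] 0x01->0x0e len=3 : 2b 4f ec
[1] 0x11->0x02 len=7 : a7 c6 9b 36 c9 e8 e3
[2] 0x0a->0x13 len=6 : cd 3a 95 be 2b 4f
[3] 0x06->0x1e len=5 : c9 e8 e3 13 cd
[4] 0x04->0x15 len=5 : 9b 36 c9 e8 e3
[5] 0x13->0x1a len=6 : cd 3a 9b 36 c9 e8
query mem[0x20]=0xe3, mem[0x03]=0xc6, mem[0x0a]=0xcd

MEM[0x20,0x03,0x0a] = e3 c6 cd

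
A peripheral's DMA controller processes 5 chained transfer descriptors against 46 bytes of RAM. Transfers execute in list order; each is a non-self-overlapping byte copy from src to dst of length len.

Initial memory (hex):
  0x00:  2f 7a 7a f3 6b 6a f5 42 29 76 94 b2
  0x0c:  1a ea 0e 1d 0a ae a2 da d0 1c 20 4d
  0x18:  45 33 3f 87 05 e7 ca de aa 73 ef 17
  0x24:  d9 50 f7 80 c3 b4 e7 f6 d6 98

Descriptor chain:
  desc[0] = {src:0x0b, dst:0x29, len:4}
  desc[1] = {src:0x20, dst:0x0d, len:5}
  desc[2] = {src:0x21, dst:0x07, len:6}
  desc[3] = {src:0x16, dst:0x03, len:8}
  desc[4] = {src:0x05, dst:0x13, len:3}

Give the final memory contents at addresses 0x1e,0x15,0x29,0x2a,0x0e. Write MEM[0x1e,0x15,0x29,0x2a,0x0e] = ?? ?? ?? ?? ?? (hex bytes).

MEM[0x1e,0x15,0x29,0x2a,0x0e] = ca 3f b2 1a 73

  after D0: wrote 4B at 0x29 = b21aea0e
  after D1: wrote 5B at 0x0d = aa73ef17d9
  after D2: wrote 6B at 0x07 = 73ef17d950f7
  after D3: wrote 8B at 0x03 = 204d45333f8705e7
  after D4: wrote 3B at 0x13 = 45333f
query mem[0x1e]=0xca, mem[0x15]=0x3f, mem[0x29]=0xb2, mem[0x2a]=0x1a, mem[0x0e]=0x73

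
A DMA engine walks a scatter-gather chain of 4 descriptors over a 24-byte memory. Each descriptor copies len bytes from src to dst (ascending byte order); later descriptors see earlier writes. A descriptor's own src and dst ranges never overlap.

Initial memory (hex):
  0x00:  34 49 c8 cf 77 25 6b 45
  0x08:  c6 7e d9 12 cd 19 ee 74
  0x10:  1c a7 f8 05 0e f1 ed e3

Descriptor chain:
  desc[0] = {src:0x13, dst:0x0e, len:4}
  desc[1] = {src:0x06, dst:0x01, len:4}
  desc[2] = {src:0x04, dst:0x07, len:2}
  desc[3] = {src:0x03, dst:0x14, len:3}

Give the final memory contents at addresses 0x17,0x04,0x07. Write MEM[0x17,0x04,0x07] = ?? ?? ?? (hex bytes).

MEM[0x17,0x04,0x07] = e3 7e 7e

[0] 0x13->0x0e len=4 : 05 0e f1 ed
[1] 0x06->0x01 len=4 : 6b 45 c6 7e
[2] 0x04->0x07 len=2 : 7e 25
[3] 0x03->0x14 len=3 : c6 7e 25
query mem[0x17]=0xe3, mem[0x04]=0x7e, mem[0x07]=0x7e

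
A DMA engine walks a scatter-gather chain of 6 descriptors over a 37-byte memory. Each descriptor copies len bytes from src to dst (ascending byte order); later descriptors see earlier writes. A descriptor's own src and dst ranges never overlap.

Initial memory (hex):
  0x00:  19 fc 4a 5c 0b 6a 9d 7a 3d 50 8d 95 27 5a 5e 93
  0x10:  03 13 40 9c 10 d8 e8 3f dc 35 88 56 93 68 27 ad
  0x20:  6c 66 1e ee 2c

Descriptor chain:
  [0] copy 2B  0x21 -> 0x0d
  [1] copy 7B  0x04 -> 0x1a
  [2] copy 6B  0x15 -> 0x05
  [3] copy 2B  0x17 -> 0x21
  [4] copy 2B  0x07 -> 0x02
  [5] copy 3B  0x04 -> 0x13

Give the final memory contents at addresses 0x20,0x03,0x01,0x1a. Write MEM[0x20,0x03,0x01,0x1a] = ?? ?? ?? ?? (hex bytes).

MEM[0x20,0x03,0x01,0x1a] = 8d dc fc 0b

D0: mem[0x0d..0x0e] <- [66 1e]
D1: mem[0x1a..0x20] <- [0b 6a 9d 7a 3d 50 8d]
D2: mem[0x05..0x0a] <- [d8 e8 3f dc 35 0b]
D3: mem[0x21..0x22] <- [3f dc]
D4: mem[0x02..0x03] <- [3f dc]
D5: mem[0x13..0x15] <- [0b d8 e8]
query mem[0x20]=0x8d, mem[0x03]=0xdc, mem[0x01]=0xfc, mem[0x1a]=0x0b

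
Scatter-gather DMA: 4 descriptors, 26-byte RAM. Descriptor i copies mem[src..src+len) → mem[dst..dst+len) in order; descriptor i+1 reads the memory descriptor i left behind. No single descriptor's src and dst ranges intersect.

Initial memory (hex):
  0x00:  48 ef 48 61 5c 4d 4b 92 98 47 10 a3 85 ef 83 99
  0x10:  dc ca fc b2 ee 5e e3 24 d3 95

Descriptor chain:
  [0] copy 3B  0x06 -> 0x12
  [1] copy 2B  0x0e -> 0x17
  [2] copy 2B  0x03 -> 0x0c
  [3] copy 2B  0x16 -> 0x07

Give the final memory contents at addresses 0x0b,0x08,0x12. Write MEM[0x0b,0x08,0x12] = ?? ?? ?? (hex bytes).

MEM[0x0b,0x08,0x12] = a3 83 4b

#0 dst[0x12+3] := {0x4b,0x92,0x98}
#1 dst[0x17+2] := {0x83,0x99}
#2 dst[0x0c+2] := {0x61,0x5c}
#3 dst[0x07+2] := {0xe3,0x83}
query mem[0x0b]=0xa3, mem[0x08]=0x83, mem[0x12]=0x4b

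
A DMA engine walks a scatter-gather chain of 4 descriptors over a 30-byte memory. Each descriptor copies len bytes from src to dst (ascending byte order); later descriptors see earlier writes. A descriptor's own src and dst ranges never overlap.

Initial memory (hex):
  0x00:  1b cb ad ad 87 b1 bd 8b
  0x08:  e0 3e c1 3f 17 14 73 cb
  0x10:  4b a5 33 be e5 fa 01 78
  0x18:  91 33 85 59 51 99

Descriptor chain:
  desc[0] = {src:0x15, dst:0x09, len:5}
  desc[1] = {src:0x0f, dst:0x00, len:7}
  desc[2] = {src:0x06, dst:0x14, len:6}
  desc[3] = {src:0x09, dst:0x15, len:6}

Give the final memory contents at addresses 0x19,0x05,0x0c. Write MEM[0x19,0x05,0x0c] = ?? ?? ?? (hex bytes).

MEM[0x19,0x05,0x0c] = 33 e5 91

  after D0: wrote 5B at 0x09 = fa01789133
  after D1: wrote 7B at 0x00 = cb4ba533bee5fa
  after D2: wrote 6B at 0x14 = fa8be0fa0178
  after D3: wrote 6B at 0x15 = fa0178913373
query mem[0x19]=0x33, mem[0x05]=0xe5, mem[0x0c]=0x91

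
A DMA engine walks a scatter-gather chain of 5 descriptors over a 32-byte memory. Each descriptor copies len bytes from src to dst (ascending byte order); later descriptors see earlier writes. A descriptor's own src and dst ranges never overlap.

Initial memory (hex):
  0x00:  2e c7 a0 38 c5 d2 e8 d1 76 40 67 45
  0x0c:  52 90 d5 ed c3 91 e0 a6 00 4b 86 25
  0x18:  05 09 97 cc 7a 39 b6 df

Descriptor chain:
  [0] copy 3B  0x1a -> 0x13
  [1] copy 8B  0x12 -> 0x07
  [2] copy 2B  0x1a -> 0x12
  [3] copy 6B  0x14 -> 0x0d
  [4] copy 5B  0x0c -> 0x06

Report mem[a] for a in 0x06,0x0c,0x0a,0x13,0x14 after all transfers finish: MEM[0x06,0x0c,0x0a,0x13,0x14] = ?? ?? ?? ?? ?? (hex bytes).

#0 dst[0x13+3] := {0x97,0xcc,0x7a}
#1 dst[0x07+8] := {0xe0,0x97,0xcc,0x7a,0x86,0x25,0x05,0x09}
#2 dst[0x12+2] := {0x97,0xcc}
#3 dst[0x0d+6] := {0xcc,0x7a,0x86,0x25,0x05,0x09}
#4 dst[0x06+5] := {0x25,0xcc,0x7a,0x86,0x25}
query mem[0x06]=0x25, mem[0x0c]=0x25, mem[0x0a]=0x25, mem[0x13]=0xcc, mem[0x14]=0xcc

MEM[0x06,0x0c,0x0a,0x13,0x14] = 25 25 25 cc cc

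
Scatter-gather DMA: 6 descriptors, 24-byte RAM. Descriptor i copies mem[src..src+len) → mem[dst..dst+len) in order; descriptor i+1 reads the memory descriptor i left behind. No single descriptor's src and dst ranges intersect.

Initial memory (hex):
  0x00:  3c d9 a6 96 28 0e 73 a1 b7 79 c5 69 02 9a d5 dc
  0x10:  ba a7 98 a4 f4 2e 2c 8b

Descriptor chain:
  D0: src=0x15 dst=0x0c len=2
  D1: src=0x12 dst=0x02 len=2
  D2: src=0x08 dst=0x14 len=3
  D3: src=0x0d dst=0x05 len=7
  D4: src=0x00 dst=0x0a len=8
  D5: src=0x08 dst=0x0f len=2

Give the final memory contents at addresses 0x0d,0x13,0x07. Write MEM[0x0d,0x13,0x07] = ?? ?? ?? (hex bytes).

#0 dst[0x0c+2] := {0x2e,0x2c}
#1 dst[0x02+2] := {0x98,0xa4}
#2 dst[0x14+3] := {0xb7,0x79,0xc5}
#3 dst[0x05+7] := {0x2c,0xd5,0xdc,0xba,0xa7,0x98,0xa4}
#4 dst[0x0a+8] := {0x3c,0xd9,0x98,0xa4,0x28,0x2c,0xd5,0xdc}
#5 dst[0x0f+2] := {0xba,0xa7}
query mem[0x0d]=0xa4, mem[0x13]=0xa4, mem[0x07]=0xdc

MEM[0x0d,0x13,0x07] = a4 a4 dc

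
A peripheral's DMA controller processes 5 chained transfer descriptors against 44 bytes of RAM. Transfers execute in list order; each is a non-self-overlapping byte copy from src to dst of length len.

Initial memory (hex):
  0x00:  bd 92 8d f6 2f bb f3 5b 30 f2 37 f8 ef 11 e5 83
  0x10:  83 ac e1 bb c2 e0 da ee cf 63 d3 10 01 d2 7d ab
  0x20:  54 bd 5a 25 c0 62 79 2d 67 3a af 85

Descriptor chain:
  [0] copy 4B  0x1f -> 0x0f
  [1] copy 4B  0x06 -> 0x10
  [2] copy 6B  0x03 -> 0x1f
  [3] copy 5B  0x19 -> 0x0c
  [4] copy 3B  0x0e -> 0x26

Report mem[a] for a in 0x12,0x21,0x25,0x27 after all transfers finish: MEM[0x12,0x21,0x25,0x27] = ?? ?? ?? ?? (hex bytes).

  after D0: wrote 4B at 0x0f = ab54bd5a
  after D1: wrote 4B at 0x10 = f35b30f2
  after D2: wrote 6B at 0x1f = f62fbbf35b30
  after D3: wrote 5B at 0x0c = 63d31001d2
  after D4: wrote 3B at 0x26 = 1001d2
query mem[0x12]=0x30, mem[0x21]=0xbb, mem[0x25]=0x62, mem[0x27]=0x01

MEM[0x12,0x21,0x25,0x27] = 30 bb 62 01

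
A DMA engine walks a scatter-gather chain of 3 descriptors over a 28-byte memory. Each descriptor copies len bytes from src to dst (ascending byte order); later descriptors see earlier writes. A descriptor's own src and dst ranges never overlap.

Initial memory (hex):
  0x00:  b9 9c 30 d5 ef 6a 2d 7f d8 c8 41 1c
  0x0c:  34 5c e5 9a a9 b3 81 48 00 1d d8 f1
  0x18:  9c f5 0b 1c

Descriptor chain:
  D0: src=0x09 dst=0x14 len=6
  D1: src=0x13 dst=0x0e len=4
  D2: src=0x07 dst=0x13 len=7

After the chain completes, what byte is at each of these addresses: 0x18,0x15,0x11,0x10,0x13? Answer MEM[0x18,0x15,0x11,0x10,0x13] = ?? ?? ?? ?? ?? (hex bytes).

  after D0: wrote 6B at 0x14 = c8411c345ce5
  after D1: wrote 4B at 0x0e = 48c8411c
  after D2: wrote 7B at 0x13 = 7fd8c8411c345c
query mem[0x18]=0x34, mem[0x15]=0xc8, mem[0x11]=0x1c, mem[0x10]=0x41, mem[0x13]=0x7f

MEM[0x18,0x15,0x11,0x10,0x13] = 34 c8 1c 41 7f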